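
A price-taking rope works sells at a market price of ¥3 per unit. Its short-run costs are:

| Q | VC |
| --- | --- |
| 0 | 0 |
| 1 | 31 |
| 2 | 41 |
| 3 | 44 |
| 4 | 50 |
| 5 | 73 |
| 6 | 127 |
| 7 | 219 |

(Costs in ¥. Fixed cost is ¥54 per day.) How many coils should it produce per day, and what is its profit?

Profit at each row (π = 3Q − TC): Q=0: -54; Q=1: -82; Q=2: -89; Q=3: -89; Q=4: -92; Q=5: -112; Q=6: -163; Q=7: -252.
Profit is highest at Q = 0. Equivalently, the lowest AVC in the table is 50/4 ≈ ¥12.50 at Q = 4, and P = ¥3 falls below it — price never covers variable cost, so the firm shuts down and loses only its fixed cost.

Q = 0 (shut down); profit = -¥54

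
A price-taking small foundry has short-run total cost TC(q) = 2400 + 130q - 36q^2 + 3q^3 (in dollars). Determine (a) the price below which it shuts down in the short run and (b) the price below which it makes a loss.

Shutdown price = $22; break-even price = $310

Shutdown price = min AVC. AVC = 130 - 36q + 3q^2, with vertex at q = 6 and minimum $22.
ATC = 2400/q + 130 - 36q + 3q^2. Setting dATC/dq = −2400/q^2 − 36 + 6q = 0 gives q = 10 (since 6·10^3 − 36·10^2 = 2400).
min ATC = 2400/10 + 130 − 36·10 + 3·10^2 = $310. That is the break-even price.
For $22 ≤ P < $310 the firm produces at a loss; below $22 it shuts down.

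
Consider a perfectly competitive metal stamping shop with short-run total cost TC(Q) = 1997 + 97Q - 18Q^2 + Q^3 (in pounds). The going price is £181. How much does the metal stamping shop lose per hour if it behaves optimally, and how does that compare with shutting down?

AVC = 97 - 18Q + Q^2; min AVC = £16 at Q = 9. Since P = £181 ≥ min AVC, the firm produces.
MC = 97 - 36Q + 3Q^2. Setting P = MC and taking the root on the rising branch gives Q* = 14.
TR = 181·14 = 2534. TC = 1997 + 574 = 2571. Profit = 2534 − 2571 = -£37.
Shutting down would mean losing the fixed cost of £1997, so operating at a loss of £37 is better by £1960.

Profit = -£37 at Q = 14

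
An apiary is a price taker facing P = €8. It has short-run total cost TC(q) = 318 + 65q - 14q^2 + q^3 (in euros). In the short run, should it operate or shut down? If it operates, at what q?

Shut down

From TC, MC = TC'(q) = 65 - 28q + 3q^2 and AVC = VC/q = 65 - 14q + q^2.
AVC hits its minimum where MC = AVC, at q = 7, giving min AVC = 65 - 14·7 + 7^2 = €16.
Since P = €8 < min AVC = €16, price fails to cover variable cost at any output.
Shutting down limits the loss to fixed cost, €318.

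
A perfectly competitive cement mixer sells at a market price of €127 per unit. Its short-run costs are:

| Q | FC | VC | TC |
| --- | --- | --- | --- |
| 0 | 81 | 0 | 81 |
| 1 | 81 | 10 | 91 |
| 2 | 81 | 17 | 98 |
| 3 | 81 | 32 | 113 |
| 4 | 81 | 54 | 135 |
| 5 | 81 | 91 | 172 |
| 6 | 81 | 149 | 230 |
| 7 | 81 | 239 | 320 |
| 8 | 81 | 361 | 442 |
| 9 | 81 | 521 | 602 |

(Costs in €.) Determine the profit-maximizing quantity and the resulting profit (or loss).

Compute π = P·Q − TC at each output: Q=0: -81; Q=1: 36; Q=2: 156; Q=3: 268; Q=4: 373; Q=5: 463; Q=6: 532; Q=7: 569; Q=8: 574; Q=9: 541.
Profit is maximized at Q = 8. AVC there is 361/8 = €45.12 ≤ P, so producing beats shutting down (which would give -€81).

Q = 8; profit = €574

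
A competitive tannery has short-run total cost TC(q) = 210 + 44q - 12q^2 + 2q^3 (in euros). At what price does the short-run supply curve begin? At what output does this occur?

€26 per unit, at q = 3

Short-run supply begins at min AVC. From VC = 44q - 12q^2 + 2q^3, AVC = 44 - 12q + 2q^2.
dAVC/dq = -12 + 4q = 0 gives q = 3. min AVC = 44 - 12·3 + 2·3^2 = 26.
The firm shuts down for any P below €26.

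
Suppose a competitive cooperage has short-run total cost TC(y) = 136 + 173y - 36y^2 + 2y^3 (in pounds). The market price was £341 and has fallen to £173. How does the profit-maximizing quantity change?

Output falls from 14 to 12

AVC = 173 - 36y + 2y^2, minimized at y = 9 where min AVC = £11. MC = 173 - 72y + 6y^2.
At P = £341 ≥ min AVC, set P = MC on the rising branch: y = 14.
At P = £173 ≥ min AVC, set P = MC: y = 12. The firm stays open but cuts output.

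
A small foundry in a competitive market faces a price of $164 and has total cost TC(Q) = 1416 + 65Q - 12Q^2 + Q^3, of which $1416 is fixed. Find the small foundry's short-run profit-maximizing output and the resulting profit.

Profit = -$206 at Q = 11

AVC = 65 - 12Q + Q^2 has its minimum $29 at Q = 6; price $164 clears that bar, so the firm operates.
MC = 65 - 24Q + 3Q^2. Setting P = MC and taking the root on the rising branch gives Q* = 11.
TR = 164·11 = 1804. TC = 1416 + 594 = 2010. Profit = 1804 − 2010 = -$206.
Shutting down would mean losing the fixed cost of $1416, so operating at a loss of $206 is better by $1210.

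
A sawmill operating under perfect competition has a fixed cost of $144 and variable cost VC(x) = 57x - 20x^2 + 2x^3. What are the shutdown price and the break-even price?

Shutdown price = min AVC. AVC = 57 - 20x + 2x^2, with vertex at x = 5 and minimum $7.
ATC = 144/x + 57 - 20x + 2x^2. Setting dATC/dx = −144/x^2 − 20 + 4x = 0 gives x = 6 (since 4·6^3 − 20·6^2 = 144).
min ATC = 144/6 + 57 − 20·6 + 2·6^2 = $33. That is the break-even price.
Between these two prices the firm operates at a loss; above $33 it earns a profit.

Shutdown price = $7; break-even price = $33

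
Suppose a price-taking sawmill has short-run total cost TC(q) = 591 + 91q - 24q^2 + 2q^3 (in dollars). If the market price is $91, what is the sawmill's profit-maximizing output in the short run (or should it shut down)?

From TC, MC = TC'(q) = 91 - 48q + 6q^2 and AVC = VC/q = 91 - 24q + 2q^2.
The AVC parabola has its vertex at q = 24/4 = 6, where AVC = 91 - 24·6 + 2·6^2 = $19.
Since P = $91 ≥ min AVC = $19, price covers variable cost and the firm should produce.
Solving P = MC: -48q + 6q^2 = 0 ⇒ q = 0 or 8. On the upward-sloping branch, q* = 8.
Check: AVC at q = 8 is $27 ≤ P, so revenue covers variable cost.
Profit = P·q − TC = 91·8 − 807 = -$79, a loss, but smaller than the $591 fixed cost the firm would lose by shutting down.

Produce at q = 8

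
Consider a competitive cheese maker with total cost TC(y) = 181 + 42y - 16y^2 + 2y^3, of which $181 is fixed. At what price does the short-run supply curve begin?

The firm shuts down when price falls below the minimum of average variable cost. AVC = VC/y = 42 - 16y + 2y^2.
dAVC/dy = -16 + 4y = 0 gives y = 4. min AVC = 42 - 16·4 + 2·4^2 = 10.
So the shutdown price is $10.

$10 per unit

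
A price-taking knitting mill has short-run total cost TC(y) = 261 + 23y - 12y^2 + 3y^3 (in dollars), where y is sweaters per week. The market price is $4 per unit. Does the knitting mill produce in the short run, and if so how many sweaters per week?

Shut down

Variable cost is VC = 23y - 12y^2 + 3y^3, so AVC = VC/y = 23 - 12y + 3y^2 and MC = dTC/dy = 23 - 24y + 9y^2.
AVC is minimized where dAVC/dy = -12 + 6y = 0, at y = 2; min AVC = 23 - 12·2 + 3·2^2 = $11.
Since P = $4 < min AVC = $11, price fails to cover variable cost at any output.
The firm minimizes its loss by shutting down and losing only its fixed cost of $261.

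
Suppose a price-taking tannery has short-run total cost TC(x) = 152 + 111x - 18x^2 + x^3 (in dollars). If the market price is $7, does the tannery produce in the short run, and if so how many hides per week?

Variable cost is VC = 111x - 18x^2 + x^3, so AVC = VC/x = 111 - 18x + x^2 and MC = dTC/dx = 111 - 36x + 3x^2.
AVC hits its minimum where MC = AVC, at x = 9, giving min AVC = 111 - 18·9 + 9^2 = $30.
With P < min AVC ($7 < $30), every unit sold adds to the loss.
Shutting down limits the loss to fixed cost, $152.

Shut down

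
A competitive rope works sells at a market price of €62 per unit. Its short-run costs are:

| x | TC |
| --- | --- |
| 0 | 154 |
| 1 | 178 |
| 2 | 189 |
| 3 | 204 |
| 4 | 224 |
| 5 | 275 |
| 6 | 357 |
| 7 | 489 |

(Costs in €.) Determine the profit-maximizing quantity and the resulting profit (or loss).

Tabulate TR − TC: x=0: -154; x=1: -116; x=2: -65; x=3: -18; x=4: 24; x=5: 35; x=6: 15; x=7: -55.
Profit is maximized at x = 5. AVC there is 121/5 = €24.20 ≤ P, so producing beats shutting down (which would give -€154).

x = 5; profit = €35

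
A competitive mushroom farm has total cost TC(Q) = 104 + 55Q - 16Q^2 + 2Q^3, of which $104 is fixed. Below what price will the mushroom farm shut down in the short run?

Short-run supply begins at min AVC. From VC = 55Q - 16Q^2 + 2Q^3, AVC = 55 - 16Q + 2Q^2.
dAVC/dQ = -16 + 4Q = 0 gives Q = 4. min AVC = 55 - 16·4 + 2·4^2 = 23.
The firm shuts down for any P below $23.

$23 per unit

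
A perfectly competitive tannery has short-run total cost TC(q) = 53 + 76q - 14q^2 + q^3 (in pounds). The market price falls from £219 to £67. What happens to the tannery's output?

Output falls from 13 to 9

AVC = 76 - 14q + q^2, minimized at q = 7 where min AVC = £27. MC = 76 - 28q + 3q^2.
At P = £219 ≥ min AVC, set P = MC on the rising branch: q = 13.
At P = £67 ≥ min AVC, set P = MC: q = 9. The firm stays open but cuts output.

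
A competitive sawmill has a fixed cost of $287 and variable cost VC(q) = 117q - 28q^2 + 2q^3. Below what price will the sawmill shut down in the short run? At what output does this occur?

The firm shuts down when price falls below the minimum of average variable cost. AVC = VC/q = 117 - 28q + 2q^2.
dAVC/dq = -28 + 4q = 0 gives q = 7. min AVC = 117 - 28·7 + 2·7^2 = 19.
So the shutdown price is $19.

$19 per unit, at q = 7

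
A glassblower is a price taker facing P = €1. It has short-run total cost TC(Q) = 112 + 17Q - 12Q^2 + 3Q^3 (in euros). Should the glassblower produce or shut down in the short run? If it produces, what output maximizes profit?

Strip out fixed cost: VC = 17Q - 12Q^2 + 3Q^3. Then AVC = 17 - 12Q + 3Q^2 and MC = 17 - 24Q + 9Q^2.
The AVC parabola has its vertex at Q = 12/6 = 2, where AVC = 17 - 12·2 + 3·2^2 = €5.
With P < min AVC (€1 < €5), every unit sold adds to the loss.
Shutting down limits the loss to fixed cost, €112.

Shut down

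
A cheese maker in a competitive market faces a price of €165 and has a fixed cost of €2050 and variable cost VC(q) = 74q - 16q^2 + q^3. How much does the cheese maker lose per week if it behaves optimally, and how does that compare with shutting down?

AVC = 74 - 16q + q^2 has its minimum €10 at q = 8; price €165 clears that bar, so the firm operates.
With MC = 74 - 32q + 3q^2, P = MC on the upward-sloping part at q* = 13.
TR = 165·13 = 2145. TC = 2050 + 455 = 2505. Profit = 2145 − 2505 = -€360.
By producing, the firm covers all variable cost plus €1690 of fixed cost; shutting down would lose the full €2050.

Profit = -€360 at q = 13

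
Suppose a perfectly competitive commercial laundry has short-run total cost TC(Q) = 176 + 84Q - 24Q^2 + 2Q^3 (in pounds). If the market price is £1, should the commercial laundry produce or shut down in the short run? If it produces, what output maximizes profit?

Shut down

Variable cost is VC = 84Q - 24Q^2 + 2Q^3, so AVC = VC/Q = 84 - 24Q + 2Q^2 and MC = dTC/dQ = 84 - 48Q + 6Q^2.
AVC is minimized where dAVC/dQ = -24 + 4Q = 0, at Q = 6; min AVC = 84 - 24·6 + 2·6^2 = £12.
P = £1 lies below min AVC = £12; no output level covers variable cost.
Best response: produce nothing and absorb the £176 fixed cost.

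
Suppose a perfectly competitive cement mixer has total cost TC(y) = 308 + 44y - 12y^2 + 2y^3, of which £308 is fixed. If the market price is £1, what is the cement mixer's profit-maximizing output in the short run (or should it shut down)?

Strip out fixed cost: VC = 44y - 12y^2 + 2y^3. Then AVC = 44 - 12y + 2y^2 and MC = 44 - 24y + 6y^2.
AVC hits its minimum where MC = AVC, at y = 3, giving min AVC = 44 - 12·3 + 2·3^2 = £26.
Since P = £1 < min AVC = £26, price fails to cover variable cost at any output.
Best response: produce nothing and absorb the £308 fixed cost.

Shut down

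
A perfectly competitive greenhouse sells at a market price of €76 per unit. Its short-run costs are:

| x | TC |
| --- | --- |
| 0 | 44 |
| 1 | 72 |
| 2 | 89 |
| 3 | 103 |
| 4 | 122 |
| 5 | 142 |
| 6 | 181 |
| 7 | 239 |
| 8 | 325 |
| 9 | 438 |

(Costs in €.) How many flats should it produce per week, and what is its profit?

Compute π = P·x − TC at each output: x=0: -44; x=1: 4; x=2: 63; x=3: 125; x=4: 182; x=5: 238; x=6: 275; x=7: 293; x=8: 283; x=9: 246.
Profit is maximized at x = 7. AVC there is 195/7 = €27.86 ≤ P, so producing beats shutting down (which would give -€44).

x = 7; profit = €293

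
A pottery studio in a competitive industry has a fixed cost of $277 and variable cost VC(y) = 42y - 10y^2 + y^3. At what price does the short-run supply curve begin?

$17 per unit

The firm shuts down when price falls below the minimum of average variable cost. AVC = VC/y = 42 - 10y + y^2.
At the minimum of AVC, MC = AVC. MC = 42 - 20y + 3y^2; setting MC = AVC gives 2y^2 - 10y = 0, so y = 5. min AVC = 17.
The firm shuts down for any P below $17.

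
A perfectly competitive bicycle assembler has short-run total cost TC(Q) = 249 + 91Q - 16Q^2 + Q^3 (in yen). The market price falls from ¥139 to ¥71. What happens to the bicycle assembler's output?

MC = 91 - 32Q + 3Q^2; the shutdown threshold is min AVC = ¥27 (at Q = 8).
At P = ¥139 ≥ min AVC, set P = MC on the rising branch: Q = 12.
At P = ¥71 ≥ min AVC, set P = MC: Q = 10. The firm stays open but cuts output.

Output falls from 12 to 10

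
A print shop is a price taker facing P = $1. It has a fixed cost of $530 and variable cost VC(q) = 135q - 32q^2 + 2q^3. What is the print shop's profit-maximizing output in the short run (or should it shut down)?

Shut down

Strip out fixed cost: VC = 135q - 32q^2 + 2q^3. Then AVC = 135 - 32q + 2q^2 and MC = 135 - 64q + 6q^2.
AVC is minimized where dAVC/dq = -32 + 4q = 0, at q = 8; min AVC = 135 - 32·8 + 2·8^2 = $7.
P = $1 lies below min AVC = $7; no output level covers variable cost.
Shutting down limits the loss to fixed cost, $530.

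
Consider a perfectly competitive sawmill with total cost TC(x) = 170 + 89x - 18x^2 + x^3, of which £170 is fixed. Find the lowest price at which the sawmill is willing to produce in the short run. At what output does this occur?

The shutdown price is the minimum of AVC. VC = 89x - 18x^2 + x^3, so AVC = 89 - 18x + x^2.
At the minimum of AVC, MC = AVC. MC = 89 - 36x + 3x^2; setting MC = AVC gives 2x^2 - 18x = 0, so x = 9. min AVC = 8.
The firm shuts down for any P below £8.

£8 per unit, at x = 9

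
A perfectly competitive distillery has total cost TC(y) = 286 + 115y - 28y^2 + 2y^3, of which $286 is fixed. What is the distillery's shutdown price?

$17 per unit

Short-run supply begins at min AVC. From VC = 115y - 28y^2 + 2y^3, AVC = 115 - 28y + 2y^2.
At the minimum of AVC, MC = AVC. MC = 115 - 56y + 6y^2; setting MC = AVC gives 4y^2 - 28y = 0, so y = 7. min AVC = 17.
For P < $17 the firm produces nothing.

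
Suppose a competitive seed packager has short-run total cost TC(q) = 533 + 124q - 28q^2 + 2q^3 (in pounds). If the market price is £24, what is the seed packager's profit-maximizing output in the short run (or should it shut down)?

From TC, MC = TC'(q) = 124 - 56q + 6q^2 and AVC = VC/q = 124 - 28q + 2q^2.
AVC is minimized where dAVC/dq = -28 + 4q = 0, at q = 7; min AVC = 124 - 28·7 + 2·7^2 = £26.
With P < min AVC (£24 < £26), every unit sold adds to the loss.
Shutting down limits the loss to fixed cost, £533.

Shut down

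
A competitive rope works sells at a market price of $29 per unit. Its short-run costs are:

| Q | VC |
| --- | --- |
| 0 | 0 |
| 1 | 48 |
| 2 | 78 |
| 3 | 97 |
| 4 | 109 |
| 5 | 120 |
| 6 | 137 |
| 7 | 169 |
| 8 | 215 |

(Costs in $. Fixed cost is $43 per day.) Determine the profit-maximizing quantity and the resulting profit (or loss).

Q = 6; profit = -$6

Compute π = P·Q − TC at each output: Q=0: -43; Q=1: -62; Q=2: -63; Q=3: -53; Q=4: -36; Q=5: -18; Q=6: -6; Q=7: -9; Q=8: -26.
Profit is maximized at Q = 6. AVC there is 137/6 = $22.83 ≤ P, so producing beats shutting down (which would give -$43).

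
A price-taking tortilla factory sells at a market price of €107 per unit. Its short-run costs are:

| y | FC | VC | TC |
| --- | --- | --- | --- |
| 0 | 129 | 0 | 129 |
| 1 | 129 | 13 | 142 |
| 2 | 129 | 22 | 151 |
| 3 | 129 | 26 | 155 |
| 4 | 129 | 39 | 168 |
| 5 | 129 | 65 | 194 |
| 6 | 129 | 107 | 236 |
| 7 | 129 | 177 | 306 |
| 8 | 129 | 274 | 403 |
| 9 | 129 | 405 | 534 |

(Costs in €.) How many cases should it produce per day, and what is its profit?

y = 8; profit = €453

Profit at each row (π = 107y − TC): y=0: -129; y=1: -35; y=2: 63; y=3: 166; y=4: 260; y=5: 341; y=6: 406; y=7: 443; y=8: 453; y=9: 429.
Profit is maximized at y = 8. AVC there is 274/8 = €34.25 ≤ P, so producing beats shutting down (which would give -€129).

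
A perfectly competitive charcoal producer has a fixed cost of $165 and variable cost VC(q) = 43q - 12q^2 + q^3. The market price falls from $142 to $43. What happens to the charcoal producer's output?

MC = 43 - 24q + 3q^2; the shutdown threshold is min AVC = $7 (at q = 6).
With P = $142 above the shutdown price, P = MC gives q = 11.
At P = $43 ≥ min AVC, set P = MC: q = 8. The firm stays open but cuts output.

Output falls from 11 to 8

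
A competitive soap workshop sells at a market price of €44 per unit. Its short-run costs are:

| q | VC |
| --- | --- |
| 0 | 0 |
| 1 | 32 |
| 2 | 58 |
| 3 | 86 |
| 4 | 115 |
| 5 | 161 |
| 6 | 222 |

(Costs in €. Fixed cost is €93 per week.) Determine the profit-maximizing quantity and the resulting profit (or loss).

q = 4; profit = -€32

Profit at each row (π = 44q − TC): q=0: -93; q=1: -81; q=2: -63; q=3: -47; q=4: -32; q=5: -34; q=6: -51.
Profit is maximized at q = 4. AVC there is 115/4 = €28.75 ≤ P, so producing beats shutting down (which would give -€93).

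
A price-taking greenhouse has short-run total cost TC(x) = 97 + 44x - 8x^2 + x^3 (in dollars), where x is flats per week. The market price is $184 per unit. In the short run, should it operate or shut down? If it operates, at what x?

Variable cost is VC = 44x - 8x^2 + x^3, so AVC = VC/x = 44 - 8x + x^2 and MC = dTC/dx = 44 - 16x + 3x^2.
The AVC parabola has its vertex at x = 8/2 = 4, where AVC = 44 - 8·4 + 4^2 = $28.
Since P = $184 ≥ min AVC = $28, price covers variable cost and the firm should produce.
Set P = MC: 184 = 44 - 16x + 3x^2 → -140 - 16x + 3x^2 = 0. The roots are x = -14/3 and x = 10; the profit-maximizing output is on the rising part of MC, so x* = 10.
Check: AVC at x = 10 is $64 ≤ P, so revenue covers variable cost.
Profit = P·x − TC = 184·10 − 737 = $1103.

Produce at x = 10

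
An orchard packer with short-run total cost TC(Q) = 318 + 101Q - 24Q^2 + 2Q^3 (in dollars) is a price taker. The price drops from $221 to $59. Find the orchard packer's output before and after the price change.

Output falls from 10 to 7

MC = 101 - 48Q + 6Q^2; the shutdown threshold is min AVC = $29 (at Q = 6).
At P = $221 ≥ min AVC, set P = MC on the rising branch: Q = 10.
At P = $59 ≥ min AVC, set P = MC: Q = 7. The firm stays open but cuts output.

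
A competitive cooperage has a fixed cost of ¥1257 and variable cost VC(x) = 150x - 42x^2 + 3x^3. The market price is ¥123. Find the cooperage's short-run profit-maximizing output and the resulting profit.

Profit = -¥285 at x = 9

AVC = 150 - 42x + 3x^2; min AVC = ¥3 at x = 7. Since P = ¥123 ≥ min AVC, the firm produces.
MC = 150 - 84x + 9x^2. Setting P = MC and taking the root on the rising branch gives x* = 9.
TR = 123·9 = 1107. TC = 1257 + 135 = 1392. Profit = 1107 − 1392 = -¥285.
That loss of ¥285 beats the ¥1257 the firm would lose by shutting down; producing recovers ¥972 of fixed cost.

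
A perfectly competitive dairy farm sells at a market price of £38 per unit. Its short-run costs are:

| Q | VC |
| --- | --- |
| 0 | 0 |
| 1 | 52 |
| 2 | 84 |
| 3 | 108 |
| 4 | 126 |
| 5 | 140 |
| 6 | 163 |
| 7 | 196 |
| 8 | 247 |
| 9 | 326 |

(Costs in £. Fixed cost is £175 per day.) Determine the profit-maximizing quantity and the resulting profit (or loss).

Q = 7; profit = -£105

Profit at each row (π = 38Q − TC): Q=0: -175; Q=1: -189; Q=2: -183; Q=3: -169; Q=4: -149; Q=5: -125; Q=6: -110; Q=7: -105; Q=8: -118; Q=9: -159.
Profit is maximized at Q = 7. AVC there is 196/7 = £28 ≤ P, so producing beats shutting down (which would give -£175).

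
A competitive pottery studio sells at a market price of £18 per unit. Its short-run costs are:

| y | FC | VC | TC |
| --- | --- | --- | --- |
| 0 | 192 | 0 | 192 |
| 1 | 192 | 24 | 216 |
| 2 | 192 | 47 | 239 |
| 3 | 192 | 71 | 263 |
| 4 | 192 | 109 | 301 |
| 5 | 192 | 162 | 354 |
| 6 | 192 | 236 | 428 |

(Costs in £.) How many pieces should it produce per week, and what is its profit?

y = 0 (shut down); profit = -£192

Profit at each row (π = 18y − TC): y=0: -192; y=1: -198; y=2: -203; y=3: -209; y=4: -229; y=5: -264; y=6: -320.
Profit is highest at y = 0. Equivalently, the lowest AVC in the table is 47/2 ≈ £23.50 at y = 2, and P = £18 falls below it — price never covers variable cost, so the firm shuts down and loses only its fixed cost.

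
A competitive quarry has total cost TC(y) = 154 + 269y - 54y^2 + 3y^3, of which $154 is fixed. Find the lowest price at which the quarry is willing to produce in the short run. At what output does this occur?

The shutdown price is the minimum of AVC. VC = 269y - 54y^2 + 3y^3, so AVC = 269 - 54y + 3y^2.
dAVC/dy = -54 + 6y = 0 gives y = 9. min AVC = 269 - 54·9 + 3·9^2 = 26.
The firm shuts down for any P below $26.

$26 per unit, at y = 9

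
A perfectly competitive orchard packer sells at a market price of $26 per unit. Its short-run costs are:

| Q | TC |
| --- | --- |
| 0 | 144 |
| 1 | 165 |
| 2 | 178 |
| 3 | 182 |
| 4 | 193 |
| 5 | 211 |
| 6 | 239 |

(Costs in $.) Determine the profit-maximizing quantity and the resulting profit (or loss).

Profit at each row (π = 26Q − TC): Q=0: -144; Q=1: -139; Q=2: -126; Q=3: -104; Q=4: -89; Q=5: -81; Q=6: -83.
Profit is maximized at Q = 5. AVC there is 67/5 = $13.40 ≤ P, so producing beats shutting down (which would give -$144).

Q = 5; profit = -$81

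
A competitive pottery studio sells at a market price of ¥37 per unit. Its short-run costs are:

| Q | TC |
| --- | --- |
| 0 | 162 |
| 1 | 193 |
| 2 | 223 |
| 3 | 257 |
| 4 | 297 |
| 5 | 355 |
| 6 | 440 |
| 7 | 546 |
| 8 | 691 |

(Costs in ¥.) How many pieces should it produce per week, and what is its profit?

Profit at each row (π = 37Q − TC): Q=0: -162; Q=1: -156; Q=2: -149; Q=3: -146; Q=4: -149; Q=5: -170; Q=6: -218; Q=7: -287; Q=8: -395.
Profit is maximized at Q = 3. AVC there is 95/3 = ¥31.67 ≤ P, so producing beats shutting down (which would give -¥162).

Q = 3; profit = -¥146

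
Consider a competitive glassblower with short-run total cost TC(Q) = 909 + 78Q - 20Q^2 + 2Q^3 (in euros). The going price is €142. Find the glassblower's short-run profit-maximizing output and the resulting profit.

Profit = -€141 at Q = 8

AVC = 78 - 20Q + 2Q^2 has its minimum €28 at Q = 5; price €142 clears that bar, so the firm operates.
MC = 78 - 40Q + 6Q^2. Setting P = MC and taking the root on the rising branch gives Q* = 8.
TR = 142·8 = 1136. TC = 909 + 368 = 1277. Profit = 1136 − 1277 = -€141.
That loss of €141 beats the €909 the firm would lose by shutting down; producing recovers €768 of fixed cost.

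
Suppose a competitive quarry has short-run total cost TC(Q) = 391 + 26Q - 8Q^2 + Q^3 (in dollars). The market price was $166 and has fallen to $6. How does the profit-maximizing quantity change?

Output falls from 10 to 0 (the firm shuts down)

AVC = 26 - 8Q + Q^2, minimized at Q = 4 where min AVC = $10. MC = 26 - 16Q + 3Q^2.
With P = $166 above the shutdown price, P = MC gives Q = 10.
At P = $6 < min AVC = $10, price no longer covers variable cost at any output, so the firm shuts down: Q = 0.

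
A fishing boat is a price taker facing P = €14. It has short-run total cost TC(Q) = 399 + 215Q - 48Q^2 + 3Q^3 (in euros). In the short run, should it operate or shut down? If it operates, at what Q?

From TC, MC = TC'(Q) = 215 - 96Q + 9Q^2 and AVC = VC/Q = 215 - 48Q + 3Q^2.
AVC is minimized where dAVC/dQ = -48 + 6Q = 0, at Q = 8; min AVC = 215 - 48·8 + 3·8^2 = €23.
P = €14 lies below min AVC = €23; no output level covers variable cost.
Best response: produce nothing and absorb the €399 fixed cost.

Shut down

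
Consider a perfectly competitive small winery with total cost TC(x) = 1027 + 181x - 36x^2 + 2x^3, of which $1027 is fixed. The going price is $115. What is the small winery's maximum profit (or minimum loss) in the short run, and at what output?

AVC = 181 - 36x + 2x^2 has its minimum $19 at x = 9; price $115 clears that bar, so the firm operates.
MC = 181 - 72x + 6x^2. Setting P = MC and taking the root on the rising branch gives x* = 11.
TR = 115·11 = 1265. TC = 1027 + 297 = 1324. Profit = 1265 − 1324 = -$59.
By producing, the firm covers all variable cost plus $968 of fixed cost; shutting down would lose the full $1027.

Profit = -$59 at x = 11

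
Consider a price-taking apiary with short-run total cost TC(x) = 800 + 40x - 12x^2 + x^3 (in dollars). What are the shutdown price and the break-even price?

Shutdown price = $4; break-even price = $100

AVC = 40 - 12x + x^2; minimized at x = 6, giving min AVC = $4. That is the shutdown price.
ATC = 800/x + 40 - 12x + x^2. Setting dATC/dx = −800/x^2 − 12 + 2x = 0 gives x = 10 (since 2·10^3 − 12·10^2 = 800).
min ATC = 800/10 + 40 − 12·10 + 10^2 = $100. That is the break-even price.
For $4 ≤ P < $100 the firm produces at a loss; below $4 it shuts down.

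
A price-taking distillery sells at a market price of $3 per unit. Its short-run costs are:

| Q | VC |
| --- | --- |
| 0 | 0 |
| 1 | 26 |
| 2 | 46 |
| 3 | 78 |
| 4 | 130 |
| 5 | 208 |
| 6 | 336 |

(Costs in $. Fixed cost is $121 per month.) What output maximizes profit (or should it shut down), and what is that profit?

Compute π = P·Q − TC at each output: Q=0: -121; Q=1: -144; Q=2: -161; Q=3: -190; Q=4: -239; Q=5: -314; Q=6: -439.
Profit is highest at Q = 0. Equivalently, the lowest AVC in the table is 46/2 ≈ $23 at Q = 2, and P = $3 falls below it — price never covers variable cost, so the firm shuts down and loses only its fixed cost.

Q = 0 (shut down); profit = -$121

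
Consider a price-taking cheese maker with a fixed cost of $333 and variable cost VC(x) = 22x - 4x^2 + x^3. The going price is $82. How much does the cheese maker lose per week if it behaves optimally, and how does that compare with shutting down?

AVC = 22 - 4x + x^2; min AVC = $18 at x = 2. Since P = $82 ≥ min AVC, the firm produces.
MC = 22 - 8x + 3x^2. Setting P = MC and taking the root on the rising branch gives x* = 6.
TR = 82·6 = 492. TC = 333 + 204 = 537. Profit = 492 − 537 = -$45.
By producing, the firm covers all variable cost plus $288 of fixed cost; shutting down would lose the full $333.

Profit = -$45 at x = 6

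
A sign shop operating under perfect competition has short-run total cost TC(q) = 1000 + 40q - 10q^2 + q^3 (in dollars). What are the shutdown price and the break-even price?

AVC = 40 - 10q + q^2; minimized at q = 5, giving min AVC = $15. That is the shutdown price.
ATC = 1000/q + 40 - 10q + q^2. Setting dATC/dq = −1000/q^2 − 10 + 2q = 0 gives q = 10 (since 2·10^3 − 10·10^2 = 1000).
min ATC = 1000/10 + 40 − 10·10 + 10^2 = $140. That is the break-even price.
For $15 ≤ P < $140 the firm produces at a loss; below $15 it shuts down.

Shutdown price = $15; break-even price = $140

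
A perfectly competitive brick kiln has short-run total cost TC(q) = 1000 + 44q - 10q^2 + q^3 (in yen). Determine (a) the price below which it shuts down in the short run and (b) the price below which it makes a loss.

Shutdown price = ¥19; break-even price = ¥144

AVC = 44 - 10q + q^2; minimized at q = 5, giving min AVC = ¥19. That is the shutdown price.
ATC = 1000/q + 44 - 10q + q^2. Setting dATC/dq = −1000/q^2 − 10 + 2q = 0 gives q = 10 (since 2·10^3 − 10·10^2 = 1000).
min ATC = 1000/10 + 44 − 10·10 + 10^2 = ¥144. That is the break-even price.
Between these two prices the firm operates at a loss; above ¥144 it earns a profit.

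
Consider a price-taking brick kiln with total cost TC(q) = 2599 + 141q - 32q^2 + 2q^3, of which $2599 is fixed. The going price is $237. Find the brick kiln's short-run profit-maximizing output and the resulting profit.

AVC = 141 - 32q + 2q^2 has its minimum $13 at q = 8; price $237 clears that bar, so the firm operates.
MC = 141 - 64q + 6q^2. Setting P = MC and taking the root on the rising branch gives q* = 12.
TR = 237·12 = 2844. TC = 2599 + 540 = 3139. Profit = 2844 − 3139 = -$295.
By producing, the firm covers all variable cost plus $2304 of fixed cost; shutting down would lose the full $2599.

Profit = -$295 at q = 12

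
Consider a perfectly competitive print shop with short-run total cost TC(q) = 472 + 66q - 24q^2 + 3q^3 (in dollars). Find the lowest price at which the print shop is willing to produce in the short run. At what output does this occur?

$18 per unit, at q = 4

Short-run supply begins at min AVC. From VC = 66q - 24q^2 + 3q^3, AVC = 66 - 24q + 3q^2.
At the minimum of AVC, MC = AVC. MC = 66 - 48q + 9q^2; setting MC = AVC gives 6q^2 - 24q = 0, so q = 4. min AVC = 18.
The firm shuts down for any P below $18.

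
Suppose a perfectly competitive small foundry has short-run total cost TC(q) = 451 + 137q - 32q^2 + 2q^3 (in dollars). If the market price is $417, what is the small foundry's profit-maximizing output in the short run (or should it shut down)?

Produce at q = 14

Variable cost is VC = 137q - 32q^2 + 2q^3, so AVC = VC/q = 137 - 32q + 2q^2 and MC = dTC/dq = 137 - 64q + 6q^2.
AVC hits its minimum where MC = AVC, at q = 8, giving min AVC = 137 - 32·8 + 2·8^2 = $9.
Because $417 ≥ $9, revenue can cover variable cost; the firm operates.
Solving P = MC: -280 - 64q + 6q^2 = 0 ⇒ q = -10/3 or 14. On the upward-sloping branch, q* = 14.
Check: AVC at q = 14 is $81 ≤ P, so revenue covers variable cost.
Profit = P·q − TC = 417·14 − 1585 = $4253.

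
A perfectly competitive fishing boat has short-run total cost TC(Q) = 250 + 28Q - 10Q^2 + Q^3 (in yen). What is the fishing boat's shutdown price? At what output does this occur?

¥3 per unit, at Q = 5

Short-run supply begins at min AVC. From VC = 28Q - 10Q^2 + Q^3, AVC = 28 - 10Q + Q^2.
dAVC/dQ = -10 + 2Q = 0 gives Q = 5. min AVC = 28 - 10·5 + 5^2 = 3.
The firm shuts down for any P below ¥3.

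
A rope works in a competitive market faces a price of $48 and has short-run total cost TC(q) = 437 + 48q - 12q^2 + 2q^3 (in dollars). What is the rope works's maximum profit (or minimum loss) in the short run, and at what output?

AVC = 48 - 12q + 2q^2 has its minimum $30 at q = 3; price $48 clears that bar, so the firm operates.
With MC = 48 - 24q + 6q^2, P = MC on the upward-sloping part at q* = 4.
TR = 48·4 = 192. TC = 437 + 128 = 565. Profit = 192 − 565 = -$373.
Shutting down would mean losing the fixed cost of $437, so operating at a loss of $373 is better by $64.

Profit = -$373 at q = 4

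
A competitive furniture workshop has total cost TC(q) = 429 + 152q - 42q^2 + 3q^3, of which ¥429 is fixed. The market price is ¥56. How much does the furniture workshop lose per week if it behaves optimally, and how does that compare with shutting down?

Profit = -¥45 at q = 8

AVC = 152 - 42q + 3q^2 has its minimum ¥5 at q = 7; price ¥56 clears that bar, so the firm operates.
MC = 152 - 84q + 9q^2. Setting P = MC and taking the root on the rising branch gives q* = 8.
TR = 56·8 = 448. TC = 429 + 64 = 493. Profit = 448 − 493 = -¥45.
By producing, the firm covers all variable cost plus ¥384 of fixed cost; shutting down would lose the full ¥429.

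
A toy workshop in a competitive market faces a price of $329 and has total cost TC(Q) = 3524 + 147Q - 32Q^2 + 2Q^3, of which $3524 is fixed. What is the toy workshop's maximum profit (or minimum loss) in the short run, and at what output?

AVC = 147 - 32Q + 2Q^2; min AVC = $19 at Q = 8. Since P = $329 ≥ min AVC, the firm produces.
MC = 147 - 64Q + 6Q^2. Setting P = MC and taking the root on the rising branch gives Q* = 13.
TR = 329·13 = 4277. TC = 3524 + 897 = 4421. Profit = 4277 − 4421 = -$144.
Shutting down would mean losing the fixed cost of $3524, so operating at a loss of $144 is better by $3380.

Profit = -$144 at Q = 13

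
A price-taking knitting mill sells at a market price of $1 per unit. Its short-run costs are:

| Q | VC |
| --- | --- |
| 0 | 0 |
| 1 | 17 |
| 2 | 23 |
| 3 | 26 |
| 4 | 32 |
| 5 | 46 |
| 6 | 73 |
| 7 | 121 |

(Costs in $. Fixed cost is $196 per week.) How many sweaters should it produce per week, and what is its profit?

Q = 0 (shut down); profit = -$196

Profit at each row (π = 1Q − TC): Q=0: -196; Q=1: -212; Q=2: -217; Q=3: -219; Q=4: -224; Q=5: -237; Q=6: -263; Q=7: -310.
Profit is highest at Q = 0. Equivalently, the lowest AVC in the table is 32/4 ≈ $8 at Q = 4, and P = $1 falls below it — price never covers variable cost, so the firm shuts down and loses only its fixed cost.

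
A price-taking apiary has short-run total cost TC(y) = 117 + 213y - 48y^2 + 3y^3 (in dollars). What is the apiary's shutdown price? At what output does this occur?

$21 per unit, at y = 8

Short-run supply begins at min AVC. From VC = 213y - 48y^2 + 3y^3, AVC = 213 - 48y + 3y^2.
dAVC/dy = -48 + 6y = 0 gives y = 8. min AVC = 213 - 48·8 + 3·8^2 = 21.
For P < $21 the firm produces nothing.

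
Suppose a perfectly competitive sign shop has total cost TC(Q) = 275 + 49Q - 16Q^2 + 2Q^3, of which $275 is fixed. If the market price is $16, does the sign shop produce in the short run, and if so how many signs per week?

Shut down

From TC, MC = TC'(Q) = 49 - 32Q + 6Q^2 and AVC = VC/Q = 49 - 16Q + 2Q^2.
The AVC parabola has its vertex at Q = 16/4 = 4, where AVC = 49 - 16·4 + 2·4^2 = $17.
With P < min AVC ($16 < $17), every unit sold adds to the loss.
The firm minimizes its loss by shutting down and losing only its fixed cost of $275.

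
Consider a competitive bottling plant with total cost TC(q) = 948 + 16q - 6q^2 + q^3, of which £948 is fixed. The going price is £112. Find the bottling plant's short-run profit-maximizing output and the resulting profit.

AVC = 16 - 6q + q^2; min AVC = £7 at q = 3. Since P = £112 ≥ min AVC, the firm produces.
With MC = 16 - 12q + 3q^2, P = MC on the upward-sloping part at q* = 8.
TR = 112·8 = 896. TC = 948 + 256 = 1204. Profit = 896 − 1204 = -£308.
That loss of £308 beats the £948 the firm would lose by shutting down; producing recovers £640 of fixed cost.

Profit = -£308 at q = 8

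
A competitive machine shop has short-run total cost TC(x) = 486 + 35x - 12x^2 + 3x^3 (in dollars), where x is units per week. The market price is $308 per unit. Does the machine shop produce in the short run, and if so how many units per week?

Variable cost is VC = 35x - 12x^2 + 3x^3, so AVC = VC/x = 35 - 12x + 3x^2 and MC = dTC/dx = 35 - 24x + 9x^2.
AVC hits its minimum where MC = AVC, at x = 2, giving min AVC = 35 - 12·2 + 3·2^2 = $23.
P = $308 exceeds min AVC = $23, so the firm stays open.
Set P = MC: 308 = 35 - 24x + 9x^2 → -273 - 24x + 9x^2 = 0. The roots are x = -13/3 and x = 7; the profit-maximizing output is on the rising part of MC, so x* = 7.
Check: AVC at x = 7 is $98 ≤ P, so revenue covers variable cost.
Profit = P·x − TC = 308·7 − 1172 = $984.

Produce at x = 7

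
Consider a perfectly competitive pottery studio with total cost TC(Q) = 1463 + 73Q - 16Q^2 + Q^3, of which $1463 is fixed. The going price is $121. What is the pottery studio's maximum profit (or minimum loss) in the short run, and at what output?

Profit = -$311 at Q = 12

AVC = 73 - 16Q + Q^2 has its minimum $9 at Q = 8; price $121 clears that bar, so the firm operates.
MC = 73 - 32Q + 3Q^2. Setting P = MC and taking the root on the rising branch gives Q* = 12.
TR = 121·12 = 1452. TC = 1463 + 300 = 1763. Profit = 1452 − 1763 = -$311.
Shutting down would mean losing the fixed cost of $1463, so operating at a loss of $311 is better by $1152.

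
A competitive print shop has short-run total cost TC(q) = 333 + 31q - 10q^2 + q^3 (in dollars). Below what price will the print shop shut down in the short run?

Short-run supply begins at min AVC. From VC = 31q - 10q^2 + q^3, AVC = 31 - 10q + q^2.
dAVC/dq = -10 + 2q = 0 gives q = 5. min AVC = 31 - 10·5 + 5^2 = 6.
So the shutdown price is $6.

$6 per unit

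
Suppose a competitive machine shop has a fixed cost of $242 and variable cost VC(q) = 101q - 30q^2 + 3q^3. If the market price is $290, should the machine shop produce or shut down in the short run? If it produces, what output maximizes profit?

Produce at q = 9

Variable cost is VC = 101q - 30q^2 + 3q^3, so AVC = VC/q = 101 - 30q + 3q^2 and MC = dTC/dq = 101 - 60q + 9q^2.
AVC hits its minimum where MC = AVC, at q = 5, giving min AVC = 101 - 30·5 + 3·5^2 = $26.
Because $290 ≥ $26, revenue can cover variable cost; the firm operates.
Set P = MC: 290 = 101 - 60q + 9q^2 → -189 - 60q + 9q^2 = 0. The roots are q = -7/3 and q = 9; the profit-maximizing output is on the rising part of MC, so q* = 9.
Check: AVC at q = 9 is $74 ≤ P, so revenue covers variable cost.
Profit = P·q − TC = 290·9 − 908 = $1702.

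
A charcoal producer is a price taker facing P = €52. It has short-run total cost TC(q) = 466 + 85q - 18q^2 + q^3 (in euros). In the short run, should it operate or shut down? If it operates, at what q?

Strip out fixed cost: VC = 85q - 18q^2 + q^3. Then AVC = 85 - 18q + q^2 and MC = 85 - 36q + 3q^2.
The AVC parabola has its vertex at q = 18/2 = 9, where AVC = 85 - 18·9 + 9^2 = €4.
P = €52 exceeds min AVC = €4, so the firm stays open.
P = MC gives 33 - 36q + 3q^2 = 0, with roots 1 and 11. Take the larger (rising MC): q* = 11.
Check: AVC at q = 11 is €8 ≤ P, so revenue covers variable cost.
Profit = P·q − TC = 52·11 − 554 = €18.

Produce at q = 11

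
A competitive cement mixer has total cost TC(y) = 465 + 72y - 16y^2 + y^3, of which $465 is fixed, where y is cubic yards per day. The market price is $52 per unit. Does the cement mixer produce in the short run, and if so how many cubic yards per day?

Produce at y = 10

From TC, MC = TC'(y) = 72 - 32y + 3y^2 and AVC = VC/y = 72 - 16y + y^2.
AVC hits its minimum where MC = AVC, at y = 8, giving min AVC = 72 - 16·8 + 8^2 = $8.
P = $52 exceeds min AVC = $8, so the firm stays open.
Set P = MC: 52 = 72 - 32y + 3y^2 → 20 - 32y + 3y^2 = 0. The roots are y = 2/3 and y = 10; the profit-maximizing output is on the rising part of MC, so y* = 10.
Check: AVC at y = 10 is $12 ≤ P, so revenue covers variable cost.
Profit = P·y − TC = 52·10 − 585 = -$65, a loss, but smaller than the $465 fixed cost the firm would lose by shutting down.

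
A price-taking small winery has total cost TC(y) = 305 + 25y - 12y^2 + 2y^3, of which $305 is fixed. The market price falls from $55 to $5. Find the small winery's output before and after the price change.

MC = 25 - 24y + 6y^2; the shutdown threshold is min AVC = $7 (at y = 3).
At P = $55 ≥ min AVC, set P = MC on the rising branch: y = 5.
At P = $5 < min AVC = $7, price no longer covers variable cost at any output, so the firm shuts down: y = 0.

Output falls from 5 to 0 (the firm shuts down)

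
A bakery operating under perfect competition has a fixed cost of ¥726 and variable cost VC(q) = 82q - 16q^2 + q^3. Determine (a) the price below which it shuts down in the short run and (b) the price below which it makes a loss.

AVC = 82 - 16q + q^2; minimized at q = 8, giving min AVC = ¥18. That is the shutdown price.
ATC = 726/q + 82 - 16q + q^2. Setting dATC/dq = −726/q^2 − 16 + 2q = 0 gives q = 11 (since 2·11^3 − 16·11^2 = 726).
min ATC = 726/11 + 82 − 16·11 + 11^2 = ¥93. That is the break-even price.
For ¥18 ≤ P < ¥93 the firm produces at a loss; below ¥18 it shuts down.

Shutdown price = ¥18; break-even price = ¥93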